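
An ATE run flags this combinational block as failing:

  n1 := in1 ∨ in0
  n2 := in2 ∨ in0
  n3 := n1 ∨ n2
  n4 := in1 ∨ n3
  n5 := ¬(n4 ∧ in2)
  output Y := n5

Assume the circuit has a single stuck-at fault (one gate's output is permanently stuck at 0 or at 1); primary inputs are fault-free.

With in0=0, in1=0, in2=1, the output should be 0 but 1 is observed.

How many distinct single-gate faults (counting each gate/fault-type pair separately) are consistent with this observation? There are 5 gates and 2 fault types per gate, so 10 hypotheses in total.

4

Fault-free: n1=0, n2=1, n3=1, n4=1, n5=0 → 0. Observed 1.
  n1 stuck-at-0: output 0 ✗
  n1 stuck-at-1: output 0 ✗
  n2 stuck-at-0: output 1 ✓
  n2 stuck-at-1: output 0 ✗
  n3 stuck-at-0: output 1 ✓
  n3 stuck-at-1: output 0 ✗
  n4 stuck-at-0: output 1 ✓
  n4 stuck-at-1: output 0 ✗
  n5 stuck-at-0: output 0 ✗
  n5 stuck-at-1: output 1 ✓
Consistent faults: {n2 stuck-at-0, n3 stuck-at-0, n4 stuck-at-0, n5 stuck-at-1} — 4 in all.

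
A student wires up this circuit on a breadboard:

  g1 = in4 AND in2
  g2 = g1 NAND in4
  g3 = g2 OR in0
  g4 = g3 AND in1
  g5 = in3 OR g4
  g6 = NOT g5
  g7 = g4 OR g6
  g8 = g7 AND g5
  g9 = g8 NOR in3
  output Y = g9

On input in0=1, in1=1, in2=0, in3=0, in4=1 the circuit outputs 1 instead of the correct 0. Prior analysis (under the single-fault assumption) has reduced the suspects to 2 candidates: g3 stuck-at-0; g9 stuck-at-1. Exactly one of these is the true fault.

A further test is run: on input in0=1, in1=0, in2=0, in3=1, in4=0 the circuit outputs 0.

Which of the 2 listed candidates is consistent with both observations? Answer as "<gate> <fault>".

g3 stuck-at-0

Evaluate each candidate on input in0=1, in1=0, in2=0, in3=1, in4=0:
  g3 stuck-at-0: g1=0, g2=1, g3=0 [stuck-at-0], g4=0, g5=1, g6=0, g7=0, g8=0, g9=0 → 0 — matches
  g9 stuck-at-1: g1=0, g2=1, g3=1, g4=0, g5=1, g6=0, g7=0, g8=0, g9=1 [stuck-at-1] → 1 — eliminated
Only g3 stuck-at-0 reproduces the observed 0.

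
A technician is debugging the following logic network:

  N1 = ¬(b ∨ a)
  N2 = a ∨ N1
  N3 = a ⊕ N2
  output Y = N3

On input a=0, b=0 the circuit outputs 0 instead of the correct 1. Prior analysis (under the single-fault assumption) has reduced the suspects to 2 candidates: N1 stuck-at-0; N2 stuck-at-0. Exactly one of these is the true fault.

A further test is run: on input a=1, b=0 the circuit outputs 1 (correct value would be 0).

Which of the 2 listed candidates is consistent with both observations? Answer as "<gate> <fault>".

N2 stuck-at-0

Evaluate each candidate on input a=1, b=0:
  N1 stuck-at-0: N1=0 [stuck-at-0], N2=1, N3=0 → 0 — eliminated
  N2 stuck-at-0: N1=0, N2=0 [stuck-at-0], N3=1 → 1 — matches
Only N2 stuck-at-0 reproduces the observed 1.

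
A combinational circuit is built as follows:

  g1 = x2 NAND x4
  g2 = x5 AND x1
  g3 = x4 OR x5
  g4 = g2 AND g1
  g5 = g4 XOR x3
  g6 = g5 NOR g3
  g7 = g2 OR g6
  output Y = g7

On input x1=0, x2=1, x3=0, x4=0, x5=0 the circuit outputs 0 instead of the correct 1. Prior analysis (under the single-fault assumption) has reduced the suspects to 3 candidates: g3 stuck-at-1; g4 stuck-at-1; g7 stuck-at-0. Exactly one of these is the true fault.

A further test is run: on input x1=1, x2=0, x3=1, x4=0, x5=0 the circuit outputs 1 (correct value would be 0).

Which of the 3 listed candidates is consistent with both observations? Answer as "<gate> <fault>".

Evaluate each candidate on input x1=1, x2=0, x3=1, x4=0, x5=0:
  g3 stuck-at-1: g1=1, g2=0, g3=1 [stuck-at-1], g4=0, g5=1, g6=0, g7=0 → 0 — eliminated
  g4 stuck-at-1: g1=1, g2=0, g3=0, g4=1 [stuck-at-1], g5=0, g6=1, g7=1 → 1 — matches
  g7 stuck-at-0: g1=1, g2=0, g3=0, g4=0, g5=1, g6=0, g7=0 [stuck-at-0] → 0 — eliminated
Only g4 stuck-at-1 reproduces the observed 1.

g4 stuck-at-1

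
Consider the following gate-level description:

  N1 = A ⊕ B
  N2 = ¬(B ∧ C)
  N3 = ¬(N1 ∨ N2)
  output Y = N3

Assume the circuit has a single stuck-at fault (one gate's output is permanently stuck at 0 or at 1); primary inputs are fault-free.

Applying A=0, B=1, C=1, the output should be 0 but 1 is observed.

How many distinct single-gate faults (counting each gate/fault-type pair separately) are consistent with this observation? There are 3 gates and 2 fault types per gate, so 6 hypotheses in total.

Fault-free: N1=1, N2=0, N3=0 → 0. Observed 1.
  N1 stuck-at-0: output 1 ✓
  N1 stuck-at-1: output 0 ✗
  N2 stuck-at-0: output 0 ✗
  N2 stuck-at-1: output 0 ✗
  N3 stuck-at-0: output 0 ✗
  N3 stuck-at-1: output 1 ✓
Consistent faults: {N1 stuck-at-0, N3 stuck-at-1} — 2 in all.

2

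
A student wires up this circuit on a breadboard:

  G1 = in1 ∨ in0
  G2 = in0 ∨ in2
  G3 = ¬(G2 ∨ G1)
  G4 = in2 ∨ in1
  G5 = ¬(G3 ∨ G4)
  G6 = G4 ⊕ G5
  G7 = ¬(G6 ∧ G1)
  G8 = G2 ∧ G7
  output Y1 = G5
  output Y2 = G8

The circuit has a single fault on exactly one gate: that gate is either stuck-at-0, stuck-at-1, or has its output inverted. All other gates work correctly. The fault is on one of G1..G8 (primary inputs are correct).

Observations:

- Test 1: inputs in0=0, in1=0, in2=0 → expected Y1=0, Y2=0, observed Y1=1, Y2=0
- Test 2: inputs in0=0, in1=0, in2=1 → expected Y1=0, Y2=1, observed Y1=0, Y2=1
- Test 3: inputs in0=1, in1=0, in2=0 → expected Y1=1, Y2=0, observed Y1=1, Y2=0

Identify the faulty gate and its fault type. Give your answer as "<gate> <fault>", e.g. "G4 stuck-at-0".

Fault-free values for test 1 (in0=0, in1=0, in2=0): G1=0, G2=0, G3=1, G4=0, G5=0, G6=0, G7=1, G8=0, giving Y1=0, Y2=0. Observed Y1=1, Y2=0.
Test 1: faults giving observed Y1=1, Y2=0 are {G1 stuck-at-1, G1 inverted output, G3 stuck-at-0, G3 inverted output, G5 stuck-at-1, G5 inverted output}.
Test 2 (in0=0, in1=0, in2=1): fault-free G1=0, G2=1, G3=0, G4=1, G5=0, G6=1, G7=1, G8=1 → Y1=0, Y2=1; observed Y1=0, Y2=1. Eliminates G1 stuck-at-1, G1 inverted output, G5 stuck-at-1, G5 inverted output.
Test 3 (in0=1, in1=0, in2=0): fault-free G1=1, G2=1, G3=0, G4=0, G5=1, G6=1, G7=0, G8=0 → Y1=1, Y2=0; observed Y1=1, Y2=0. Eliminates G3 inverted output.
Only G3 stuck-at-0 is consistent with every test.

G3 stuck-at-0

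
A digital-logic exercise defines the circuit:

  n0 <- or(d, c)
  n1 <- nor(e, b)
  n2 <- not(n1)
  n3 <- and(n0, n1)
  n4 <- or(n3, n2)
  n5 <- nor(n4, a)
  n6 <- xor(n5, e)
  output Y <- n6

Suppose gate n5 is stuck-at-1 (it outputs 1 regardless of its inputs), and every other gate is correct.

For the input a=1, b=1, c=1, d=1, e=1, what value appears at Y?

Propagate with n5 forced: n0=1, n1=0, n2=1, n3=0, n4=1, n5=1 [stuck-at-1], n6=0.
So Y = 0. (Without the fault it would be 1.)

0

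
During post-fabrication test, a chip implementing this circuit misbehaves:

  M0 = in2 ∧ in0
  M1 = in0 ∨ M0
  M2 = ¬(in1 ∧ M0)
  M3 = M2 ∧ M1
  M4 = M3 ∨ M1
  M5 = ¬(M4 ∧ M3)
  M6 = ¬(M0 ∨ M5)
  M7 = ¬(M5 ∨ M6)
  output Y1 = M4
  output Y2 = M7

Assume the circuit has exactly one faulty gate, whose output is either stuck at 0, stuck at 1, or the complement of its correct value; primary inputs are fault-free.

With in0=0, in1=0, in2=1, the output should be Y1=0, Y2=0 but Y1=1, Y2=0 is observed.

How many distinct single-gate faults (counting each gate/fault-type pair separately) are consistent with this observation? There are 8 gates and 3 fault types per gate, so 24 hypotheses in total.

6

Fault-free: M0=0, M1=0, M2=1, M3=0, M4=0, M5=1, M6=0, M7=0 → Y1=0, Y2=0. Observed Y1=1, Y2=0.
  M0: none of the 3 fault types match ✗
  M1: stuck-at-1, inverted output ✓; others ✗
  M2: none of the 3 fault types match ✗
  M3: stuck-at-1, inverted output ✓; others ✗
  M4: stuck-at-1, inverted output ✓; others ✗
  M5: none of the 3 fault types match ✗
  M6: none of the 3 fault types match ✗
  M7: none of the 3 fault types match ✗
Consistent faults: {M1 stuck-at-1, M1 inverted output, M3 stuck-at-1, M3 inverted output, M4 stuck-at-1, M4 inverted output} — 6 in all.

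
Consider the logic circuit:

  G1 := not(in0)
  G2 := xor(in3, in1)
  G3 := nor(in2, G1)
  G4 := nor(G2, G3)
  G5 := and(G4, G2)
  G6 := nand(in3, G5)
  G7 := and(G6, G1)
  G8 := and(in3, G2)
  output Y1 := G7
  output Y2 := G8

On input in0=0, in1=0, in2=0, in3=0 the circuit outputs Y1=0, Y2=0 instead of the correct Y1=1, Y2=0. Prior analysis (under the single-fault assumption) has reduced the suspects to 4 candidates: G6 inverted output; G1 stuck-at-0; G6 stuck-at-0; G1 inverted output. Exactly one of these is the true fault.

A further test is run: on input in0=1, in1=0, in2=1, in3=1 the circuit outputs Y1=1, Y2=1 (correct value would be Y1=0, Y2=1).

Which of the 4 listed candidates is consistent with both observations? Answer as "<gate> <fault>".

G1 inverted output

Evaluate each candidate on input in0=1, in1=0, in2=1, in3=1:
  G6 inverted output: G1=0, G2=1, G3=0, G4=0, G5=0, G6=0 [inverted output], G7=0, G8=1 → Y1=0, Y2=1 — eliminated
  G1 stuck-at-0: G1=0 [stuck-at-0], G2=1, G3=0, G4=0, G5=0, G6=1, G7=0, G8=1 → Y1=0, Y2=1 — eliminated
  G6 stuck-at-0: G1=0, G2=1, G3=0, G4=0, G5=0, G6=0 [stuck-at-0], G7=0, G8=1 → Y1=0, Y2=1 — eliminated
  G1 inverted output: G1=1 [inverted output], G2=1, G3=0, G4=0, G5=0, G6=1, G7=1, G8=1 → Y1=1, Y2=1 — matches
Only G1 inverted output reproduces the observed Y1=1, Y2=1.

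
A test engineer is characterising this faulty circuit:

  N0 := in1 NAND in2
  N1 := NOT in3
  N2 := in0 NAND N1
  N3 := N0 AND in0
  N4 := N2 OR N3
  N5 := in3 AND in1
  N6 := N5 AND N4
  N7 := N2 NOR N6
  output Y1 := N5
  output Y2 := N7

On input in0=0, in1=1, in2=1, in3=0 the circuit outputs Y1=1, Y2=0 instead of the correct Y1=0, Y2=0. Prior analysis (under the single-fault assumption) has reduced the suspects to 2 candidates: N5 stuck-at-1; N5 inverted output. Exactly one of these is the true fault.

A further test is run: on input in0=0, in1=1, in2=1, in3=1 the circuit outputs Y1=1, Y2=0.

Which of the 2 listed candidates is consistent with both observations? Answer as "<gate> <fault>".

Evaluate each candidate on input in0=0, in1=1, in2=1, in3=1:
  N5 stuck-at-1: N0=0, N1=0, N2=1, N3=0, N4=1, N5=1 [stuck-at-1], N6=1, N7=0 → Y1=1, Y2=0 — matches
  N5 inverted output: N0=0, N1=0, N2=1, N3=0, N4=1, N5=0 [inverted output], N6=0, N7=0 → Y1=0, Y2=0 — eliminated
Only N5 stuck-at-1 reproduces the observed Y1=1, Y2=0.

N5 stuck-at-1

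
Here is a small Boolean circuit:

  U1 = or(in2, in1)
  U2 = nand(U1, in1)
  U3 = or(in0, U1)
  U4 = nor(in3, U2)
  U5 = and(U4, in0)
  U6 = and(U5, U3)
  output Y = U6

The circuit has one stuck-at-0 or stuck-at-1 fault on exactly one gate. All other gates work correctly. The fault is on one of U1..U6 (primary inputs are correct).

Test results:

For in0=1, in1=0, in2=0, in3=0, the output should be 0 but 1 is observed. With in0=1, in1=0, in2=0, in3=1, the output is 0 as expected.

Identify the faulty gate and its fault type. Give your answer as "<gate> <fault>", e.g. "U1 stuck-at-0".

Fault-free values for test 1 (in0=1, in1=0, in2=0, in3=0): U1=0, U2=1, U3=1, U4=0, U5=0, U6=0, giving Y=0. Observed 1.
Test 1: faults giving observed 1 are {U2 stuck-at-0, U4 stuck-at-1, U5 stuck-at-1, U6 stuck-at-1}.
Test 2 (in0=1, in1=0, in2=0, in3=1): fault-free U1=0, U2=1, U3=1, U4=0, U5=0, U6=0 → 0; observed 0. Eliminates U4 stuck-at-1, U5 stuck-at-1, U6 stuck-at-1.
Only U2 stuck-at-0 is consistent with every test.

U2 stuck-at-0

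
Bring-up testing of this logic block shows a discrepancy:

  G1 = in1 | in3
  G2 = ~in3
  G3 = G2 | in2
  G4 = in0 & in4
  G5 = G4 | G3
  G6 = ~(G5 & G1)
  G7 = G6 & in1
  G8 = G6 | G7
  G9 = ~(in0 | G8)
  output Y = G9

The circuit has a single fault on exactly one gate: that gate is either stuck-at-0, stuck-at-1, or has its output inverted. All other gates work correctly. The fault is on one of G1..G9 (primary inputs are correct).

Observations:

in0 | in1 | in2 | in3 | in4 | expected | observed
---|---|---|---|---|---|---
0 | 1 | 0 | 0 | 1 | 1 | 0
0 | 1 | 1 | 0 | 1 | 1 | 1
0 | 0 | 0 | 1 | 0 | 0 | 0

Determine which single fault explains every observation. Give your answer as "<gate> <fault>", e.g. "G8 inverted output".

G2 stuck-at-0

Fault-free values for test 1 (in0=0, in1=1, in2=0, in3=0, in4=1): G1=1, G2=1, G3=1, G4=0, G5=1, G6=0, G7=0, G8=0, G9=1, giving Y=1. Observed 0.
Test 1: faults giving observed 0 are {G1 stuck-at-0, G1 inverted output, G2 stuck-at-0, G2 inverted output, G3 stuck-at-0, G3 inverted output, G5 stuck-at-0, G5 inverted output, G6 stuck-at-1, G6 inverted output, G7 stuck-at-1, G7 inverted output, G8 stuck-at-1, G8 inverted output, G9 stuck-at-0, G9 inverted output}.
Test 2 (in0=0, in1=1, in2=1, in3=0, in4=1): fault-free G1=1, G2=1, G3=1, G4=0, G5=1, G6=0, G7=0, G8=0, G9=1 → 1; observed 1. Eliminates G1 stuck-at-0, G1 inverted output, G3 stuck-at-0, G3 inverted output, G5 stuck-at-0, G5 inverted output, G6 stuck-at-1, G6 inverted output, G7 stuck-at-1, G7 inverted output, G8 stuck-at-1, G8 inverted output, G9 stuck-at-0, G9 inverted output.
Test 3 (in0=0, in1=0, in2=0, in3=1, in4=0): fault-free G1=1, G2=0, G3=0, G4=0, G5=0, G6=1, G7=0, G8=1, G9=0 → 0; observed 0. Eliminates G2 inverted output.
Only G2 stuck-at-0 is consistent with every test.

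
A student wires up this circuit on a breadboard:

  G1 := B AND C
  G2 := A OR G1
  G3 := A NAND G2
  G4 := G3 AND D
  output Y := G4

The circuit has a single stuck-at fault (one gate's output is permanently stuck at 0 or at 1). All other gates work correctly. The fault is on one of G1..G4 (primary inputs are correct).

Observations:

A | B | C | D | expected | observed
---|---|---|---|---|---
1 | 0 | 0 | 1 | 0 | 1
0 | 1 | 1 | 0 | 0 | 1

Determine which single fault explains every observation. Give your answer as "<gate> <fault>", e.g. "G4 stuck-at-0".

Fault-free values for test 1 (A=1, B=0, C=0, D=1): G1=0, G2=1, G3=0, G4=0, giving Y=0. Observed 1.
Test 1: faults giving observed 1 are {G2 stuck-at-0, G3 stuck-at-1, G4 stuck-at-1}.
Test 2 (A=0, B=1, C=1, D=0): fault-free G1=1, G2=1, G3=1, G4=0 → 0; observed 1. Eliminates G2 stuck-at-0, G3 stuck-at-1.
Only G4 stuck-at-1 is consistent with every test.

G4 stuck-at-1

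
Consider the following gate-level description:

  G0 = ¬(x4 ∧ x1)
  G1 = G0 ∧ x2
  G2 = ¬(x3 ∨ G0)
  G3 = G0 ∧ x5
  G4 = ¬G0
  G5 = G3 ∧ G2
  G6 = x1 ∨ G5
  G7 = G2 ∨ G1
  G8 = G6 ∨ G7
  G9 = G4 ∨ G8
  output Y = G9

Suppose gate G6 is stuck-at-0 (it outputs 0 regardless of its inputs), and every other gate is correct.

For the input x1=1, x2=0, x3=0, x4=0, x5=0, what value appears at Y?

Propagate with G6 forced: G0=1, G1=0, G2=0, G3=0, G4=0, G5=0, G6=0 [stuck-at-0], G7=0, G8=0, G9=0.
So Y = 0. (Without the fault it would be 1.)

0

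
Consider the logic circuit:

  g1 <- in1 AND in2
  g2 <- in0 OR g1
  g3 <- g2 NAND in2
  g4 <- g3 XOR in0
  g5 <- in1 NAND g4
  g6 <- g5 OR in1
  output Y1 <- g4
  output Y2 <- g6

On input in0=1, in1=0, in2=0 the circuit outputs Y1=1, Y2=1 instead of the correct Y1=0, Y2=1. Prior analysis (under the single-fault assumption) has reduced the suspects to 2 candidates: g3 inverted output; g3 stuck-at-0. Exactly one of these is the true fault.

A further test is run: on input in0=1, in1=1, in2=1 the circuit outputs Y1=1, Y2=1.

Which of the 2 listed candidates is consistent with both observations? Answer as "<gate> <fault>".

g3 stuck-at-0

Evaluate each candidate on input in0=1, in1=1, in2=1:
  g3 inverted output: g1=1, g2=1, g3=1 [inverted output], g4=0, g5=1, g6=1 → Y1=0, Y2=1 — eliminated
  g3 stuck-at-0: g1=1, g2=1, g3=0 [stuck-at-0], g4=1, g5=0, g6=1 → Y1=1, Y2=1 — matches
Only g3 stuck-at-0 reproduces the observed Y1=1, Y2=1.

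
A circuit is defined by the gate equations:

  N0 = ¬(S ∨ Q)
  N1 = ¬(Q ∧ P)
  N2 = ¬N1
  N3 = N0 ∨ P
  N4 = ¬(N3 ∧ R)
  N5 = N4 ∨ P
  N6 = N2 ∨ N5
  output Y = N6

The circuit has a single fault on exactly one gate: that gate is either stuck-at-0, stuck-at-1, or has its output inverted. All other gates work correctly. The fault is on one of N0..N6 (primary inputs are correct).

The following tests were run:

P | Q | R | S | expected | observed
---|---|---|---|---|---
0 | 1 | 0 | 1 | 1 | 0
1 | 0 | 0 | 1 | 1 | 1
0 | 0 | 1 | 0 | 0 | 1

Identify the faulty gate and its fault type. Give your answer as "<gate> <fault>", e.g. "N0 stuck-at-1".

Fault-free values for test 1 (P=0, Q=1, R=0, S=1): N0=0, N1=1, N2=0, N3=0, N4=1, N5=1, N6=1, giving Y=1. Observed 0.
Test 1: faults giving observed 0 are {N4 stuck-at-0, N4 inverted output, N5 stuck-at-0, N5 inverted output, N6 stuck-at-0, N6 inverted output}.
Test 2 (P=1, Q=0, R=0, S=1): fault-free N0=0, N1=1, N2=0, N3=1, N4=1, N5=1, N6=1 → 1; observed 1. Eliminates N5 stuck-at-0, N5 inverted output, N6 stuck-at-0, N6 inverted output.
Test 3 (P=0, Q=0, R=1, S=0): fault-free N0=1, N1=1, N2=0, N3=1, N4=0, N5=0, N6=0 → 0; observed 1. Eliminates N4 stuck-at-0.
Only N4 inverted output is consistent with every test.

N4 inverted output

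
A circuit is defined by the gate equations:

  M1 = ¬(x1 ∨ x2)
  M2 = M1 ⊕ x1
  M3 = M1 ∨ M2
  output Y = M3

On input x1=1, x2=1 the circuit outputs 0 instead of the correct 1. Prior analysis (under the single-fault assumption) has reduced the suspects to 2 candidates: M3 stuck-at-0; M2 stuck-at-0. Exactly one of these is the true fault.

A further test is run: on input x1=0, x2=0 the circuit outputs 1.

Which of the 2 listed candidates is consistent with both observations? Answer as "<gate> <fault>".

M2 stuck-at-0

Evaluate each candidate on input x1=0, x2=0:
  M3 stuck-at-0: M1=1, M2=1, M3=0 [stuck-at-0] → 0 — eliminated
  M2 stuck-at-0: M1=1, M2=0 [stuck-at-0], M3=1 → 1 — matches
Only M2 stuck-at-0 reproduces the observed 1.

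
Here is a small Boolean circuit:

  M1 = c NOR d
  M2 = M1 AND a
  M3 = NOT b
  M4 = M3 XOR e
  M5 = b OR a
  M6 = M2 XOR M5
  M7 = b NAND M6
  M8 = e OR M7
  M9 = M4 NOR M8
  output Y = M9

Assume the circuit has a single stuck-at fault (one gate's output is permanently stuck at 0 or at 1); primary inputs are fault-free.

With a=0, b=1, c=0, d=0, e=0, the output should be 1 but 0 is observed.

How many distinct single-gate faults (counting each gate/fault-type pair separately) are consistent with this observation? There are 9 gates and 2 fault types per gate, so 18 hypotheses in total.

Fault-free: M1=1, M2=0, M3=0, M4=0, M5=1, M6=1, M7=0, M8=0, M9=1 → 1. Observed 0.
  M1: none of the 2 fault types match ✗
  M2: stuck-at-1 ✓; others ✗
  M3: stuck-at-1 ✓; others ✗
  M4: stuck-at-1 ✓; others ✗
  M5: stuck-at-0 ✓; others ✗
  M6: stuck-at-0 ✓; others ✗
  M7: stuck-at-1 ✓; others ✗
  M8: stuck-at-1 ✓; others ✗
  M9: stuck-at-0 ✓; others ✗
Consistent faults: {M2 stuck-at-1, M3 stuck-at-1, M4 stuck-at-1, M5 stuck-at-0, M6 stuck-at-0, M7 stuck-at-1, M8 stuck-at-1, M9 stuck-at-0} — 8 in all.

8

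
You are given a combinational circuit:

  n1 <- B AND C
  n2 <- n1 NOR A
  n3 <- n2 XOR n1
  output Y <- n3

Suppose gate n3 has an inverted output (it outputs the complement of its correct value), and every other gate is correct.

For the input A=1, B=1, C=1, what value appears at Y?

Propagate with n3 forced: n1=1, n2=0, n3=0 [inverted output].
So Y = 0. (Without the fault it would be 1.)

0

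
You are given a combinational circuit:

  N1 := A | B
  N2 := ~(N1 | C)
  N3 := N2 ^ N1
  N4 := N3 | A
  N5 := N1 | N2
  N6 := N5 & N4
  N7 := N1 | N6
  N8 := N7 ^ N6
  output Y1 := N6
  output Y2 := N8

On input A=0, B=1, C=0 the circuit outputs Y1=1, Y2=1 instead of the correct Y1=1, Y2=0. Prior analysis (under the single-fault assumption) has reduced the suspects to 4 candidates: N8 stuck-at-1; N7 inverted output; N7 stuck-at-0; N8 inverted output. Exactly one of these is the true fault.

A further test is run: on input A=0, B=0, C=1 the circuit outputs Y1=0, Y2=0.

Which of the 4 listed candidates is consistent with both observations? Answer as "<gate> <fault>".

N7 stuck-at-0

Evaluate each candidate on input A=0, B=0, C=1:
  N8 stuck-at-1: N1=0, N2=0, N3=0, N4=0, N5=0, N6=0, N7=0, N8=1 [stuck-at-1] → Y1=0, Y2=1 — eliminated
  N7 inverted output: N1=0, N2=0, N3=0, N4=0, N5=0, N6=0, N7=1 [inverted output], N8=1 → Y1=0, Y2=1 — eliminated
  N7 stuck-at-0: N1=0, N2=0, N3=0, N4=0, N5=0, N6=0, N7=0 [stuck-at-0], N8=0 → Y1=0, Y2=0 — matches
  N8 inverted output: N1=0, N2=0, N3=0, N4=0, N5=0, N6=0, N7=0, N8=1 [inverted output] → Y1=0, Y2=1 — eliminated
Only N7 stuck-at-0 reproduces the observed Y1=0, Y2=0.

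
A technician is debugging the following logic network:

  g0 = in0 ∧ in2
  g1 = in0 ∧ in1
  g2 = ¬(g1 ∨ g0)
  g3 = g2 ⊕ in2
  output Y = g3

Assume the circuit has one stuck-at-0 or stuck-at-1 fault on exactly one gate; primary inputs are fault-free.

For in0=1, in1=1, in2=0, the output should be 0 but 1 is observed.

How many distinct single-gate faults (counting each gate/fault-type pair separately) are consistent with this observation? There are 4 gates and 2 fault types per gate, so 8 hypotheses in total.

3

Fault-free: g0=0, g1=1, g2=0, g3=0 → 0. Observed 1.
  g0 stuck-at-0: output 0 ✗
  g0 stuck-at-1: output 0 ✗
  g1 stuck-at-0: output 1 ✓
  g1 stuck-at-1: output 0 ✗
  g2 stuck-at-0: output 0 ✗
  g2 stuck-at-1: output 1 ✓
  g3 stuck-at-0: output 0 ✗
  g3 stuck-at-1: output 1 ✓
Consistent faults: {g1 stuck-at-0, g2 stuck-at-1, g3 stuck-at-1} — 3 in all.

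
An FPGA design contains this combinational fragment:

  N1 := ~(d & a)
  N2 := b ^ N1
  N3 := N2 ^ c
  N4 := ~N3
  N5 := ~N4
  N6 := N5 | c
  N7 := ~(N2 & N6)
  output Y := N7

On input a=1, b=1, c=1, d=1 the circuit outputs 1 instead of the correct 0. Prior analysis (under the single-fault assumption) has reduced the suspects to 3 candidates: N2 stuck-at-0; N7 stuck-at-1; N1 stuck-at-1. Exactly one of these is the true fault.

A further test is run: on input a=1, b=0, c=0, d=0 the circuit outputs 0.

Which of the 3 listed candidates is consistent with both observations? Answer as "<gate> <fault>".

N1 stuck-at-1

Evaluate each candidate on input a=1, b=0, c=0, d=0:
  N2 stuck-at-0: N1=1, N2=0 [stuck-at-0], N3=0, N4=1, N5=0, N6=0, N7=1 → 1 — eliminated
  N7 stuck-at-1: N1=1, N2=1, N3=1, N4=0, N5=1, N6=1, N7=1 [stuck-at-1] → 1 — eliminated
  N1 stuck-at-1: N1=1 [stuck-at-1], N2=1, N3=1, N4=0, N5=1, N6=1, N7=0 → 0 — matches
Only N1 stuck-at-1 reproduces the observed 0.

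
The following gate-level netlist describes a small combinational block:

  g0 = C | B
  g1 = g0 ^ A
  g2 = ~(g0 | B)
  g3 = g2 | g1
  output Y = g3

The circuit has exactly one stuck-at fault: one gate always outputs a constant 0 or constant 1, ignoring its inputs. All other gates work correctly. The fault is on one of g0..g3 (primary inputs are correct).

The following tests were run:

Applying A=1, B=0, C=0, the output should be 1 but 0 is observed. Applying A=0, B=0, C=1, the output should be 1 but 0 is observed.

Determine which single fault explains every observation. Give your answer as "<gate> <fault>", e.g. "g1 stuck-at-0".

g3 stuck-at-0

Fault-free values for test 1 (A=1, B=0, C=0): g0=0, g1=1, g2=1, g3=1, giving Y=1. Observed 0.
Test 1: faults giving observed 0 are {g0 stuck-at-1, g3 stuck-at-0}.
Test 2 (A=0, B=0, C=1): fault-free g0=1, g1=1, g2=0, g3=1 → 1; observed 0. Eliminates g0 stuck-at-1.
Only g3 stuck-at-0 is consistent with every test.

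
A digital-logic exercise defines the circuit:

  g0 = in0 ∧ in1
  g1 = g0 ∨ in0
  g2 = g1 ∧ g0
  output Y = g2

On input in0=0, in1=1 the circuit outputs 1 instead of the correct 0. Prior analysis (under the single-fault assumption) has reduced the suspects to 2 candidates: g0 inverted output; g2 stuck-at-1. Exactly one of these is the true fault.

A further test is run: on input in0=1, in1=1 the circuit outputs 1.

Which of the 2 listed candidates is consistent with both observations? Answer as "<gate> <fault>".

g2 stuck-at-1

Evaluate each candidate on input in0=1, in1=1:
  g0 inverted output: g0=0 [inverted output], g1=1, g2=0 → 0 — eliminated
  g2 stuck-at-1: g0=1, g1=1, g2=1 [stuck-at-1] → 1 — matches
Only g2 stuck-at-1 reproduces the observed 1.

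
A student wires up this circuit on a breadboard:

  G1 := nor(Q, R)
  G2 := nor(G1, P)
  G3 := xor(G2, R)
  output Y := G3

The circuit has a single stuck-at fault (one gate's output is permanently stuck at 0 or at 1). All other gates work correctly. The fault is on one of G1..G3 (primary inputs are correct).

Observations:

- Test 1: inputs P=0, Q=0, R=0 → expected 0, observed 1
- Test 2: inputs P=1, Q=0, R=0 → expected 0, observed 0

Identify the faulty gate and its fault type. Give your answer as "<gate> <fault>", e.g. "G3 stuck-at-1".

Fault-free values for test 1 (P=0, Q=0, R=0): G1=1, G2=0, G3=0, giving Y=0. Observed 1.
Test 1: faults giving observed 1 are {G1 stuck-at-0, G2 stuck-at-1, G3 stuck-at-1}.
Test 2 (P=1, Q=0, R=0): fault-free G1=1, G2=0, G3=0 → 0; observed 0. Eliminates G2 stuck-at-1, G3 stuck-at-1.
Only G1 stuck-at-0 is consistent with every test.

G1 stuck-at-0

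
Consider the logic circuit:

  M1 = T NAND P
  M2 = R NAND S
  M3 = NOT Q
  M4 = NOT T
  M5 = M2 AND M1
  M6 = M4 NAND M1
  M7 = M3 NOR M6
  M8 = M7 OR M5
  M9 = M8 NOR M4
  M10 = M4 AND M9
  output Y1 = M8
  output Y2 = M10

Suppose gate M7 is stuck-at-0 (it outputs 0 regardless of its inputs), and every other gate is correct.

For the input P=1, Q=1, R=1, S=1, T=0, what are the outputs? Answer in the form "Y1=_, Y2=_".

Y1=0, Y2=0

Propagate with M7 forced: M1=1, M2=0, M3=0, M4=1, M5=0, M6=0, M7=0 [stuck-at-0], M8=0, M9=0, M10=0.
So the outputs are Y1=0, Y2=0. (Without the fault they would be Y1=1, Y2=0.)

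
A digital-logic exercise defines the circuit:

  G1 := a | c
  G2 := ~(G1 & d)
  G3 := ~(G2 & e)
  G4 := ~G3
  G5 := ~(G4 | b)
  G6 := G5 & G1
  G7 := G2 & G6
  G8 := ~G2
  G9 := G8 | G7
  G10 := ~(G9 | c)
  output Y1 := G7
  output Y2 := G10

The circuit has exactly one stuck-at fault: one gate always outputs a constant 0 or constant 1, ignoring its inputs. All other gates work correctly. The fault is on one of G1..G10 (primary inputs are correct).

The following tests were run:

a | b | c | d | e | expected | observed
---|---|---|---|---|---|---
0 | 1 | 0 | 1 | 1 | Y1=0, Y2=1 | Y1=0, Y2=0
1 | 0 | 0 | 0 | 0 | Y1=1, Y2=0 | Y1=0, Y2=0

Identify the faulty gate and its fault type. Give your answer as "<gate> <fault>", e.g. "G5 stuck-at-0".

G2 stuck-at-0

Fault-free values for test 1 (a=0, b=1, c=0, d=1, e=1): G1=0, G2=1, G3=0, G4=1, G5=0, G6=0, G7=0, G8=0, G9=0, G10=1, giving Y1=0, Y2=1. Observed Y1=0, Y2=0.
Test 1: faults giving observed Y1=0, Y2=0 are {G1 stuck-at-1, G2 stuck-at-0, G8 stuck-at-1, G9 stuck-at-1, G10 stuck-at-0}.
Test 2 (a=1, b=0, c=0, d=0, e=0): fault-free G1=1, G2=1, G3=1, G4=0, G5=1, G6=1, G7=1, G8=0, G9=1, G10=0 → Y1=1, Y2=0; observed Y1=0, Y2=0. Eliminates G1 stuck-at-1, G8 stuck-at-1, G9 stuck-at-1, G10 stuck-at-0.
Only G2 stuck-at-0 is consistent with every test.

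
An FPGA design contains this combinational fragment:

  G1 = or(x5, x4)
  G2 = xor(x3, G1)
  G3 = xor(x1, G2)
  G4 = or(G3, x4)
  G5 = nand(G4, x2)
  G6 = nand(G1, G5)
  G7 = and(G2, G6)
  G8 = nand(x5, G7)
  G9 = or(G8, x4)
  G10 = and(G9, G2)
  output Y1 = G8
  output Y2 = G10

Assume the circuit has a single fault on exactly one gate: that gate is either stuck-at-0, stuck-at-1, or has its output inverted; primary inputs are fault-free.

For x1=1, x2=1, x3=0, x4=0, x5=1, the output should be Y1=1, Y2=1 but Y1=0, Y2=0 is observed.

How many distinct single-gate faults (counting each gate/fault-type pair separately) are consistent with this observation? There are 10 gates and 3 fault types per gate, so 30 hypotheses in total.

Fault-free: G1=1, G2=1, G3=0, G4=0, G5=1, G6=0, G7=0, G8=1, G9=1, G10=1 → Y1=1, Y2=1. Observed Y1=0, Y2=0.
  G1: none of the 3 fault types match ✗
  G2: none of the 3 fault types match ✗
  G3: stuck-at-1, inverted output ✓; others ✗
  G4: stuck-at-1, inverted output ✓; others ✗
  G5: stuck-at-0, inverted output ✓; others ✗
  G6: stuck-at-1, inverted output ✓; others ✗
  G7: stuck-at-1, inverted output ✓; others ✗
  G8: stuck-at-0, inverted output ✓; others ✗
  G9: none of the 3 fault types match ✗
  G10: none of the 3 fault types match ✗
Consistent faults: {G3 stuck-at-1, G3 inverted output, G4 stuck-at-1, G4 inverted output, G5 stuck-at-0, G5 inverted output, G6 stuck-at-1, G6 inverted output, G7 stuck-at-1, G7 inverted output, G8 stuck-at-0, G8 inverted output} — 12 in all.

12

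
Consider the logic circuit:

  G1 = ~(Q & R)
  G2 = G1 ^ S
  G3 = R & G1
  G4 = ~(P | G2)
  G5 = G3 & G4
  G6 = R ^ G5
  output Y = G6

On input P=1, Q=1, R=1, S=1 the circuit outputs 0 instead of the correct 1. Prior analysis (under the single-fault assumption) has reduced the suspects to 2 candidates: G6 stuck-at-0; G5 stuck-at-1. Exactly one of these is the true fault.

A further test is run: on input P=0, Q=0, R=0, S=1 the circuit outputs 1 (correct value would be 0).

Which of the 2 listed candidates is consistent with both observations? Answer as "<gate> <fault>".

Evaluate each candidate on input P=0, Q=0, R=0, S=1:
  G6 stuck-at-0: G1=1, G2=0, G3=0, G4=1, G5=0, G6=0 [stuck-at-0] → 0 — eliminated
  G5 stuck-at-1: G1=1, G2=0, G3=0, G4=1, G5=1 [stuck-at-1], G6=1 → 1 — matches
Only G5 stuck-at-1 reproduces the observed 1.

G5 stuck-at-1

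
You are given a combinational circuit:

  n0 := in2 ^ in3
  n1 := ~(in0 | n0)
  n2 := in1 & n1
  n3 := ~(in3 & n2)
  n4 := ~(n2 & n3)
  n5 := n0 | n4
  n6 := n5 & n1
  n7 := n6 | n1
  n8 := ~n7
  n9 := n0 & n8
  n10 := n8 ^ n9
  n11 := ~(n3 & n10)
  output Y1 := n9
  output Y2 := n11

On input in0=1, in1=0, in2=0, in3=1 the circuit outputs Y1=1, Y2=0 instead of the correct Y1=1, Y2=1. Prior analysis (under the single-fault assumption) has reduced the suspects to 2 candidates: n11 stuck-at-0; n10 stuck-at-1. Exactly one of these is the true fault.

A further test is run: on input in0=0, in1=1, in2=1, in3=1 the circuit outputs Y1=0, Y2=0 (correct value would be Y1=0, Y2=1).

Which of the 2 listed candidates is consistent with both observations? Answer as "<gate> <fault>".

Evaluate each candidate on input in0=0, in1=1, in2=1, in3=1:
  n11 stuck-at-0: n0=0, n1=1, n2=1, n3=0, n4=1, n5=1, n6=1, n7=1, n8=0, n9=0, n10=0, n11=0 [stuck-at-0] → Y1=0, Y2=0 — matches
  n10 stuck-at-1: n0=0, n1=1, n2=1, n3=0, n4=1, n5=1, n6=1, n7=1, n8=0, n9=0, n10=1 [stuck-at-1], n11=1 → Y1=0, Y2=1 — eliminated
Only n11 stuck-at-0 reproduces the observed Y1=0, Y2=0.

n11 stuck-at-0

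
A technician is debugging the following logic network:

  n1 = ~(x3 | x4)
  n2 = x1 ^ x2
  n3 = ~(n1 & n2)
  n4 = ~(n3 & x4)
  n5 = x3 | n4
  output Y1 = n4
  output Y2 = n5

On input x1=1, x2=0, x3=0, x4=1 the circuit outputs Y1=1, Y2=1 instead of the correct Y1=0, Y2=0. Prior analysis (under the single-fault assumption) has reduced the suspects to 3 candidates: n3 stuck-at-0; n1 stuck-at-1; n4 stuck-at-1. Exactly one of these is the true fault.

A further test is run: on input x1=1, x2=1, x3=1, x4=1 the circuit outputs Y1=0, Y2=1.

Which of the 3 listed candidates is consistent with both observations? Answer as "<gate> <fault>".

n1 stuck-at-1

Evaluate each candidate on input x1=1, x2=1, x3=1, x4=1:
  n3 stuck-at-0: n1=0, n2=0, n3=0 [stuck-at-0], n4=1, n5=1 → Y1=1, Y2=1 — eliminated
  n1 stuck-at-1: n1=1 [stuck-at-1], n2=0, n3=1, n4=0, n5=1 → Y1=0, Y2=1 — matches
  n4 stuck-at-1: n1=0, n2=0, n3=1, n4=1 [stuck-at-1], n5=1 → Y1=1, Y2=1 — eliminated
Only n1 stuck-at-1 reproduces the observed Y1=0, Y2=1.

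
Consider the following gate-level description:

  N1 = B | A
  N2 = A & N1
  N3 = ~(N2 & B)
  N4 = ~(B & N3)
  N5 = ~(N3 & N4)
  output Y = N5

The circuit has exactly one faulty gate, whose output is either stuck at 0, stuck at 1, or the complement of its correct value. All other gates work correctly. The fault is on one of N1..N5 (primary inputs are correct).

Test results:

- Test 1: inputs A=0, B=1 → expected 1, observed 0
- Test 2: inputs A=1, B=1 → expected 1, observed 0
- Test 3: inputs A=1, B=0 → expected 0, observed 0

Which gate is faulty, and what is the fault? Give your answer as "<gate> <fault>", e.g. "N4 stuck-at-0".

Fault-free values for test 1 (A=0, B=1): N1=1, N2=0, N3=1, N4=0, N5=1, giving Y=1. Observed 0.
Test 1: faults giving observed 0 are {N4 stuck-at-1, N4 inverted output, N5 stuck-at-0, N5 inverted output}.
Test 2 (A=1, B=1): fault-free N1=1, N2=1, N3=0, N4=1, N5=1 → 1; observed 0. Eliminates N4 stuck-at-1, N4 inverted output.
Test 3 (A=1, B=0): fault-free N1=1, N2=1, N3=1, N4=1, N5=0 → 0; observed 0. Eliminates N5 inverted output.
Only N5 stuck-at-0 is consistent with every test.

N5 stuck-at-0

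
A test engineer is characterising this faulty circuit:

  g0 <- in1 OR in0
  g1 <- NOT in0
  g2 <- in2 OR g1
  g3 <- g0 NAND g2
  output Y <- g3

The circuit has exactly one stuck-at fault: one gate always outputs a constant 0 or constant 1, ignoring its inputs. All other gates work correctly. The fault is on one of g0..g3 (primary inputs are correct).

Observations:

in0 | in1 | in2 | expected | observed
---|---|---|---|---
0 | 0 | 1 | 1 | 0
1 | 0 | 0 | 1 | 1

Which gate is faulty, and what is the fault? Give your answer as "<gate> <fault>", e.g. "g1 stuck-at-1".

g0 stuck-at-1

Fault-free values for test 1 (in0=0, in1=0, in2=1): g0=0, g1=1, g2=1, g3=1, giving Y=1. Observed 0.
Test 1: faults giving observed 0 are {g0 stuck-at-1, g3 stuck-at-0}.
Test 2 (in0=1, in1=0, in2=0): fault-free g0=1, g1=0, g2=0, g3=1 → 1; observed 1. Eliminates g3 stuck-at-0.
Only g0 stuck-at-1 is consistent with every test.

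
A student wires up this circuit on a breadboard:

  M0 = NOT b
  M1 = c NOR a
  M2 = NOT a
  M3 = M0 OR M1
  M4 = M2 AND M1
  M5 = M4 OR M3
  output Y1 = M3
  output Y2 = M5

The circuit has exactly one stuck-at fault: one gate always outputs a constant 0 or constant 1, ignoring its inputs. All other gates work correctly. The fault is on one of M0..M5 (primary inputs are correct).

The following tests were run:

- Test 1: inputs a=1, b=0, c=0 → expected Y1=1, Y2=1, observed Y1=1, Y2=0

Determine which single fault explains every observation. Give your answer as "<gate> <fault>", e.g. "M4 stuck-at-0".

Fault-free values for test 1 (a=1, b=0, c=0): M0=1, M1=0, M2=0, M3=1, M4=0, M5=1, giving Y1=1, Y2=1. Observed Y1=1, Y2=0.
Test 1: faults giving observed Y1=1, Y2=0 are {M5 stuck-at-0}.
Only M5 stuck-at-0 is consistent with every test.

M5 stuck-at-0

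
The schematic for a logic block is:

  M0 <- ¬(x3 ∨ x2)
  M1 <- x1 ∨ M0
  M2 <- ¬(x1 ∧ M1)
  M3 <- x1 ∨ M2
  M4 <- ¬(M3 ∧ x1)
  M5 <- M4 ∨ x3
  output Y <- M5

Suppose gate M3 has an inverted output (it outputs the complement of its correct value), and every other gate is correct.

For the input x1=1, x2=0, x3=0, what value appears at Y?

Propagate with M3 forced: M0=1, M1=1, M2=0, M3=0 [inverted output], M4=1, M5=1.
So Y = 1. (Without the fault it would be 0.)

1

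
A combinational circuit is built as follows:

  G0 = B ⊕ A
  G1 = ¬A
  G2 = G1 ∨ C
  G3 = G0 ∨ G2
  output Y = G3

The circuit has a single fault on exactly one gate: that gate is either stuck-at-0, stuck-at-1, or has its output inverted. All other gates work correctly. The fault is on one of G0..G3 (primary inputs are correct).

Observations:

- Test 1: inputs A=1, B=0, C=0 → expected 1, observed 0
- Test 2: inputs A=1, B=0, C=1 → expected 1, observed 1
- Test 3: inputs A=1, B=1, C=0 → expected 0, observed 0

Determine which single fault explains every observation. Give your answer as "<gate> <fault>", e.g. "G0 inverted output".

G0 stuck-at-0

Fault-free values for test 1 (A=1, B=0, C=0): G0=1, G1=0, G2=0, G3=1, giving Y=1. Observed 0.
Test 1: faults giving observed 0 are {G0 stuck-at-0, G0 inverted output, G3 stuck-at-0, G3 inverted output}.
Test 2 (A=1, B=0, C=1): fault-free G0=1, G1=0, G2=1, G3=1 → 1; observed 1. Eliminates G3 stuck-at-0, G3 inverted output.
Test 3 (A=1, B=1, C=0): fault-free G0=0, G1=0, G2=0, G3=0 → 0; observed 0. Eliminates G0 inverted output.
Only G0 stuck-at-0 is consistent with every test.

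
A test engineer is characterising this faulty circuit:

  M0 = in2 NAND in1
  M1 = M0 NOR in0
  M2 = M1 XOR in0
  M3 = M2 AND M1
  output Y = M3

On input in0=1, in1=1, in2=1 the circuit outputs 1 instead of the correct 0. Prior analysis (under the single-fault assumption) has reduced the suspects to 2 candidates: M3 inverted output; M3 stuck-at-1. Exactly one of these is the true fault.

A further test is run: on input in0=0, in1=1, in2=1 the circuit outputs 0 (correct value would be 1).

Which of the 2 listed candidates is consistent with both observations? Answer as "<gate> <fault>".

M3 inverted output

Evaluate each candidate on input in0=0, in1=1, in2=1:
  M3 inverted output: M0=0, M1=1, M2=1, M3=0 [inverted output] → 0 — matches
  M3 stuck-at-1: M0=0, M1=1, M2=1, M3=1 [stuck-at-1] → 1 — eliminated
Only M3 inverted output reproduces the observed 0.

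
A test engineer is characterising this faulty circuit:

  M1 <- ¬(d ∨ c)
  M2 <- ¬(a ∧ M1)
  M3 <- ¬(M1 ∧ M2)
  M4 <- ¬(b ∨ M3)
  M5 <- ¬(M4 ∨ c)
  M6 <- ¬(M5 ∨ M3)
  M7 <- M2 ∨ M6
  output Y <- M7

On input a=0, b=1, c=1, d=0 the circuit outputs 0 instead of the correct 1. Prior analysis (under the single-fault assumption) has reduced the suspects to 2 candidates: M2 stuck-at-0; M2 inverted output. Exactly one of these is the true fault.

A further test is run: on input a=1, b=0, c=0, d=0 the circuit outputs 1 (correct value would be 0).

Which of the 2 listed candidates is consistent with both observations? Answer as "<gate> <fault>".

Evaluate each candidate on input a=1, b=0, c=0, d=0:
  M2 stuck-at-0: M1=1, M2=0 [stuck-at-0], M3=1, M4=0, M5=1, M6=0, M7=0 → 0 — eliminated
  M2 inverted output: M1=1, M2=1 [inverted output], M3=0, M4=1, M5=0, M6=1, M7=1 → 1 — matches
Only M2 inverted output reproduces the observed 1.

M2 inverted output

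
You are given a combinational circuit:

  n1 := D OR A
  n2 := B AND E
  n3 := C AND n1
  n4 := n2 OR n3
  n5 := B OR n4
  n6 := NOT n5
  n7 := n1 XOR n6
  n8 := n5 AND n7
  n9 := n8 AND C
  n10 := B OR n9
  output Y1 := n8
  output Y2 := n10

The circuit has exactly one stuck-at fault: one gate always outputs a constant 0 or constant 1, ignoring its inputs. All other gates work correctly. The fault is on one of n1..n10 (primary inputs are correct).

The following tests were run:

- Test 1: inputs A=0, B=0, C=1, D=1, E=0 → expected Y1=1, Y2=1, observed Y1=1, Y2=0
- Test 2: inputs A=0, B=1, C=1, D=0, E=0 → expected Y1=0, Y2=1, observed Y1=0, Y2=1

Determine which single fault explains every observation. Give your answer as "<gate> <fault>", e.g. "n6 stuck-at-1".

n9 stuck-at-0

Fault-free values for test 1 (A=0, B=0, C=1, D=1, E=0): n1=1, n2=0, n3=1, n4=1, n5=1, n6=0, n7=1, n8=1, n9=1, n10=1, giving Y1=1, Y2=1. Observed Y1=1, Y2=0.
Test 1: faults giving observed Y1=1, Y2=0 are {n9 stuck-at-0, n10 stuck-at-0}.
Test 2 (A=0, B=1, C=1, D=0, E=0): fault-free n1=0, n2=0, n3=0, n4=0, n5=1, n6=0, n7=0, n8=0, n9=0, n10=1 → Y1=0, Y2=1; observed Y1=0, Y2=1. Eliminates n10 stuck-at-0.
Only n9 stuck-at-0 is consistent with every test.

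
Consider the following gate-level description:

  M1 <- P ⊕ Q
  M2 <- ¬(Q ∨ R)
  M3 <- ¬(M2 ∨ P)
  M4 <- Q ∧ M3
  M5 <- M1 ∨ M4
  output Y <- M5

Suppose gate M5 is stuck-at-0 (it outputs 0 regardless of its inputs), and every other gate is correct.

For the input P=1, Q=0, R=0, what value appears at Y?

0

Propagate with M5 forced: M1=1, M2=1, M3=0, M4=0, M5=0 [stuck-at-0].
So Y = 0. (Without the fault it would be 1.)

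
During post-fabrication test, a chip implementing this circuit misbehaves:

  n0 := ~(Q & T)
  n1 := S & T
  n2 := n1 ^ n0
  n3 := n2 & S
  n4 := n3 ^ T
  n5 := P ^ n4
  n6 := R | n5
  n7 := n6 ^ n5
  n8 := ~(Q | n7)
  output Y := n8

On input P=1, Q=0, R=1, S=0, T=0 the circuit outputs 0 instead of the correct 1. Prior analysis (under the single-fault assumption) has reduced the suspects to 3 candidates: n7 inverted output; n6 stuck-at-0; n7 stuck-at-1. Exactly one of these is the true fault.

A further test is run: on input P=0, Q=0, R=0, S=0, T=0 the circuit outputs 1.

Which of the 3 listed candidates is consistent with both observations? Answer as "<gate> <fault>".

n6 stuck-at-0

Evaluate each candidate on input P=0, Q=0, R=0, S=0, T=0:
  n7 inverted output: n0=1, n1=0, n2=1, n3=0, n4=0, n5=0, n6=0, n7=1 [inverted output], n8=0 → 0 — eliminated
  n6 stuck-at-0: n0=1, n1=0, n2=1, n3=0, n4=0, n5=0, n6=0 [stuck-at-0], n7=0, n8=1 → 1 — matches
  n7 stuck-at-1: n0=1, n1=0, n2=1, n3=0, n4=0, n5=0, n6=0, n7=1 [stuck-at-1], n8=0 → 0 — eliminated
Only n6 stuck-at-0 reproduces the observed 1.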